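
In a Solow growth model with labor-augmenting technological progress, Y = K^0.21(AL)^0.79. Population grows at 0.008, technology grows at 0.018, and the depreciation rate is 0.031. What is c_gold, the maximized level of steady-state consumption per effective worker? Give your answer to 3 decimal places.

c_gold ≈ 1.117

Capital per effective worker breaks even when investment replaces (n + g + δ)·k; here n + g + δ = 0.057.
Setting f'(k) = n+g+δ gives 0.21·k^(0.21−1) = 0.057, hence k_gold = (0.21/0.057)^(1/0.79) ≈ 5.2106.
y_gold = 5.2106^0.21 ≈ 1.4143.
c_gold = y_gold − (n+g+δ)·k_gold = 1.4143 − 0.057·5.2106 ≈ 1.1173.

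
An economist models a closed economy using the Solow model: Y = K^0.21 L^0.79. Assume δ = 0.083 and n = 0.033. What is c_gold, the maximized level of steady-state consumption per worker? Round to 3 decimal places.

Break-even investment rate: n + δ = 0.033 + 0.083 = 0.116.
Golden rule sets MPK = n+δ: 0.21·k^(0.21−1) = 0.116, so k_gold = (0.21/0.116)^(1/0.79) ≈ 2.1197.
y_gold = 2.1197^0.21 ≈ 1.1709.
c_gold = y_gold − (n+δ)·k_gold = 1.1709 − 0.116·2.1197 ≈ 0.9250.

c_gold ≈ 0.925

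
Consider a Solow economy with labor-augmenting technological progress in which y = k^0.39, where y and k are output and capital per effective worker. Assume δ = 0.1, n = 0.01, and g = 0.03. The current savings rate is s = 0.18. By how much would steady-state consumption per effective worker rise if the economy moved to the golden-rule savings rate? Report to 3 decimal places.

n + g + δ = 0.01 + 0.03 + 0.1 = 0.14.
Current steady state (s = 0.18): k* = (0.18/0.14)^(1/0.61) ≈ 1.5098, y* = 1.5098^0.39 ≈ 1.1743, c* = (1−0.18)·1.1743 ≈ 0.9629.
Maximizing c = f(k) − (n+g+δ)·k gives f'(k) = n+g+δ, i.e. 0.39·k^(0.39−1) = 0.14, so k_gold = (0.39/0.14)^(1/0.61) ≈ 5.3630.
y_gold = 5.3630^0.39 ≈ 1.9252, c_gold = y_gold − 0.14·k_gold ≈ 1.1743.
Gain: Δc = 1.1743 − 0.9629 ≈ 0.2114.

Δc ≈ 0.211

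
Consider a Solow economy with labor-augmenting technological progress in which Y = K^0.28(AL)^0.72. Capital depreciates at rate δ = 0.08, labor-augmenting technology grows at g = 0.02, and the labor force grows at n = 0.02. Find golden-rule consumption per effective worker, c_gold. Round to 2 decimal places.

c_gold ≈ 1.00

The effective depreciation rate is n + g + δ = 0.02 + 0.02 + 0.08 = 0.12.
At the golden rule the marginal product of capital equals n+g+δ: 0.28·k^(0.28−1) = 0.12. Solving, k_gold = (0.28/0.12)^(1/0.72) ≈ 3.2440.
y_gold = 3.2440^0.28 ≈ 1.3903.
c_gold = y_gold − (n+g+δ)·k_gold = 1.3903 − 0.12·3.2440 ≈ 1.0010.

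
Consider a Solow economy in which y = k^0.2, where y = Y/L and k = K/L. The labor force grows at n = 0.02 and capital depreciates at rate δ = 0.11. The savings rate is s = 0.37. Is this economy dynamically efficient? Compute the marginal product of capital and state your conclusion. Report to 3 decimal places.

The effective depreciation rate is n + δ = 0.02 + 0.11 = 0.13.
Steady-state k*: s·k^0.2 = 0.13·k gives k* = (0.37/0.13)^(1/0.8) ≈ 3.6968.
MPK = 0.2·3.6968^(-0.8) ≈ 0.0703.
MPK < n+δ = 0.13, so the economy is dynamically inefficient (over-saving).

dynamically inefficient; MPK ≈ 0.070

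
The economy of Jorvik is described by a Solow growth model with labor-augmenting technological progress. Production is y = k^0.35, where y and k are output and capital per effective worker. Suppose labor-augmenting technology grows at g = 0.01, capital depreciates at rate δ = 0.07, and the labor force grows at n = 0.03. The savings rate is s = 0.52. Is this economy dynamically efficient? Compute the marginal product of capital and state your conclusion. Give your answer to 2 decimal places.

dynamically inefficient; MPK ≈ 0.07

The effective depreciation rate is n + g + δ = 0.03 + 0.01 + 0.07 = 0.11.
Steady-state k*: s·k^0.35 = 0.11·k gives k* = (0.52/0.11)^(1/0.65) ≈ 10.9109.
MPK = 0.35·10.9109^(-0.65) ≈ 0.0740.
MPK < n+g+δ = 0.11, so the economy is dynamically inefficient (over-saving).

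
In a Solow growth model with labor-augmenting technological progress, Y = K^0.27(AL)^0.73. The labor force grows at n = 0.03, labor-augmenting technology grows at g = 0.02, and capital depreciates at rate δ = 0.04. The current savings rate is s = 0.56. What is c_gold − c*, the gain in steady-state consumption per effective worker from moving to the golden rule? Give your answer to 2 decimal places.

Δc ≈ 0.23

n + g + δ = 0.03 + 0.02 + 0.04 = 0.09.
Current steady state (s = 0.56): k* = (0.56/0.09)^(1/0.73) ≈ 12.2348, y* = 12.2348^0.27 ≈ 1.9663, c* = (1−0.56)·1.9663 ≈ 0.8652.
At the golden rule the marginal product of capital equals n+g+δ: 0.27·k^(0.27−1) = 0.09. Solving, k_gold = (0.27/0.09)^(1/0.73) ≈ 4.5039.
y_gold = 4.5039^0.27 ≈ 1.5013, c_gold = y_gold − 0.09·k_gold ≈ 1.0960.
Gain: Δc = 1.0960 − 0.8652 ≈ 0.2308.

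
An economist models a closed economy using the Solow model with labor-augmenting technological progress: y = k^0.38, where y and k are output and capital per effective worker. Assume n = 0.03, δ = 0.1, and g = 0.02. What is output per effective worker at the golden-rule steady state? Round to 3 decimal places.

Capital per effective worker breaks even when investment replaces (n + g + δ)·k; here n + g + δ = 0.15.
Golden rule sets MPK = n+g+δ: 0.38·k^(0.38−1) = 0.15, so k_gold = (0.38/0.15)^(1/0.62) ≈ 4.4783.
Output: y_gold = k_gold^0.38 = 4.4783^0.38 ≈ 1.7678.

y_gold ≈ 1.768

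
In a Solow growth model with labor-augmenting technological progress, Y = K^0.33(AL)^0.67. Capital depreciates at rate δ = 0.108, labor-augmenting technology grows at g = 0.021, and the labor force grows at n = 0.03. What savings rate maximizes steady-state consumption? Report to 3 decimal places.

The effective depreciation rate is n + g + δ = 0.03 + 0.021 + 0.108 = 0.159.
At the golden rule MPK = n+g+δ, and in any Cobb-Douglas steady state s = (n+g+δ)·k/y = MPK·k/y = capital's share 0.33.

s_gold = 0.330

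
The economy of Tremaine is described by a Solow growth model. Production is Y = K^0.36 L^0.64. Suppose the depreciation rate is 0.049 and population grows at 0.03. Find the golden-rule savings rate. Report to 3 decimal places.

s_gold = 0.360

The effective depreciation rate is n + δ = 0.03 + 0.049 = 0.079.
At the golden rule MPK = n+δ, and in any Cobb-Douglas steady state s = (n+δ)·k/y = MPK·k/y = capital's share 0.36.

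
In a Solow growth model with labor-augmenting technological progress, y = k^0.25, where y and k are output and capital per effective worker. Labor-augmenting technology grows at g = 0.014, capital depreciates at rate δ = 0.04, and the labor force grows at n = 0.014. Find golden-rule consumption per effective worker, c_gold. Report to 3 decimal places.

n + g + δ = 0.014 + 0.014 + 0.04 = 0.068.
Setting f'(k) = n+g+δ gives 0.25·k^(0.25−1) = 0.068, hence k_gold = (0.25/0.068)^(1/0.75) ≈ 5.6742.
y_gold = 5.6742^0.25 ≈ 1.5434.
c_gold = y_gold − (n+g+δ)·k_gold = 1.5434 − 0.068·5.6742 ≈ 1.1575.

c_gold ≈ 1.158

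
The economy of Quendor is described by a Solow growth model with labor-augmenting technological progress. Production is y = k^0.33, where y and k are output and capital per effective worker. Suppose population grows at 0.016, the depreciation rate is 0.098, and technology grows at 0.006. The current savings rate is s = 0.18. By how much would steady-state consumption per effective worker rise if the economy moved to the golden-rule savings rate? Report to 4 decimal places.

The effective depreciation rate is n + g + δ = 0.016 + 0.006 + 0.098 = 0.12.
Current steady state (s = 0.18): k* = (0.18/0.12)^(1/0.67) ≈ 1.8316, y* = 1.8316^0.33 ≈ 1.2210, c* = (1−0.18)·1.2210 ≈ 1.0013.
At the golden rule the marginal product of capital equals n+g+δ: 0.33·k^(0.33−1) = 0.12. Solving, k_gold = (0.33/0.12)^(1/0.67) ≈ 4.5261.
y_gold = 4.5261^0.33 ≈ 1.6458, c_gold = y_gold − 0.12·k_gold ≈ 1.1027.
Gain: Δc = 1.1027 − 1.0013 ≈ 0.1015.

Δc ≈ 0.1015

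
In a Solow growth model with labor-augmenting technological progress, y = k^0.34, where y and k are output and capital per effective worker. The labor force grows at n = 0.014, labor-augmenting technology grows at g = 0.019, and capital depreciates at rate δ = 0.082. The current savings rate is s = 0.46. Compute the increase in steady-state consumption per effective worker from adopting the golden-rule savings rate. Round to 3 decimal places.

Δc ≈ 0.051

Break-even investment rate: n + g + δ = 0.014 + 0.019 + 0.082 = 0.115.
Current steady state (s = 0.46): k* = (0.46/0.115)^(1/0.66) ≈ 8.1698, y* = 8.1698^0.34 ≈ 2.0425, c* = (1−0.46)·2.0425 ≈ 1.1029.
Maximizing c = f(k) − (n+g+δ)·k gives f'(k) = n+g+δ, i.e. 0.34·k^(0.34−1) = 0.115, so k_gold = (0.34/0.115)^(1/0.66) ≈ 5.1678.
y_gold = 5.1678^0.34 ≈ 1.7479, c_gold = y_gold − 0.115·k_gold ≈ 1.1536.
Gain: Δc = 1.1536 − 1.1029 ≈ 0.0507.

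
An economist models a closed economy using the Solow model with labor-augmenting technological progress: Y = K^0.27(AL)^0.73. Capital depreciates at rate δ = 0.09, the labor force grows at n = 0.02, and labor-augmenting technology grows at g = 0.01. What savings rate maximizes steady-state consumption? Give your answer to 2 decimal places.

n + g + δ = 0.02 + 0.01 + 0.09 = 0.12.
At the golden rule MPK = n+g+δ, and in any Cobb-Douglas steady state s = (n+g+δ)·k/y = MPK·k/y = capital's share 0.27.

s_gold = 0.27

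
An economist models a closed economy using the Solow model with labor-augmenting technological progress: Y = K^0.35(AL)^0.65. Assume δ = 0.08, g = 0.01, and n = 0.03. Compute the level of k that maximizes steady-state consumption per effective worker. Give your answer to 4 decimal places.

k_gold ≈ 5.1905

The effective depreciation rate is n + g + δ = 0.03 + 0.01 + 0.08 = 0.12.
Setting f'(k) = n+g+δ gives 0.35·k^(0.35−1) = 0.12, hence k_gold = (0.35/0.12)^(1/0.65) ≈ 5.1905.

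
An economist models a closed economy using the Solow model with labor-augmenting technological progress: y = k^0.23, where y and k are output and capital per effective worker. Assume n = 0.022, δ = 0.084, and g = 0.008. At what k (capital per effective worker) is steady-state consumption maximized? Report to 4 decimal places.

n + g + δ = 0.022 + 0.008 + 0.084 = 0.114.
Setting f'(k) = n+g+δ gives 0.23·k^(0.23−1) = 0.114, hence k_gold = (0.23/0.114)^(1/0.77) ≈ 2.4881.

k_gold ≈ 2.4881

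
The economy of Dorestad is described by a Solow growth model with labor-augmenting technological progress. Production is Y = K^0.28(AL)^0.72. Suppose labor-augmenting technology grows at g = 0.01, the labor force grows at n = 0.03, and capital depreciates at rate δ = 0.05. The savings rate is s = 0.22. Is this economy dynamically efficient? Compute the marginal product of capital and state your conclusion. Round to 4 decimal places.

Break-even investment rate: n + g + δ = 0.03 + 0.01 + 0.05 = 0.09.
Steady-state k*: s·k^0.28 = 0.09·k gives k* = (0.22/0.09)^(1/0.72) ≈ 3.4605.
MPK = 0.28·3.4605^(-0.72) ≈ 0.1145.
MPK > n+g+δ = 0.09, so the economy is dynamically efficient (under-saving).

dynamically efficient; MPK ≈ 0.1145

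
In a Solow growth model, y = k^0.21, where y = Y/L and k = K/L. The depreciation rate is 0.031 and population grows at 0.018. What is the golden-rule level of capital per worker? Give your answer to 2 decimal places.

k_gold ≈ 6.31

Capital per worker breaks even when investment replaces (n + δ)·k; here n + δ = 0.049.
Maximizing c = f(k) − (n+δ)·k gives f'(k) = n+δ, i.e. 0.21·k^(0.21−1) = 0.049, so k_gold = (0.21/0.049)^(1/0.79) ≈ 6.3100.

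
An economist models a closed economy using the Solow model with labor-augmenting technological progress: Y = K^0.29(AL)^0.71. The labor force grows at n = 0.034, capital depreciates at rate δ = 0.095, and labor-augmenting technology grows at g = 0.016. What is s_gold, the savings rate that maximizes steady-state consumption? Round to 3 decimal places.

Capital per effective worker breaks even when investment replaces (n + g + δ)·k; here n + g + δ = 0.145.
At the golden rule MPK = n+g+δ, and in any Cobb-Douglas steady state s = (n+g+δ)·k/y = MPK·k/y = capital's share 0.29.

s_gold = 0.290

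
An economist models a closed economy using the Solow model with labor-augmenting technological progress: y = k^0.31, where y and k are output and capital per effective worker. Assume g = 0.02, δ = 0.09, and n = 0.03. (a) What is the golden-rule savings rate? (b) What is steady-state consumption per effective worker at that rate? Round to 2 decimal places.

Capital per effective worker breaks even when investment replaces (n + g + δ)·k; here n + g + δ = 0.14.
For Cobb-Douglas, s_gold equals capital's share: s_gold = 0.31.
At the golden rule the marginal product of capital equals n+g+δ: 0.31·k^(0.31−1) = 0.14. Solving, k_gold = (0.31/0.14)^(1/0.69) ≈ 3.1647.
y_gold = 3.1647^0.31 ≈ 1.4292; c_gold = (1−0.31)·y_gold ≈ 0.9862.

(a) s_gold = 0.31; (b) c_gold ≈ 0.99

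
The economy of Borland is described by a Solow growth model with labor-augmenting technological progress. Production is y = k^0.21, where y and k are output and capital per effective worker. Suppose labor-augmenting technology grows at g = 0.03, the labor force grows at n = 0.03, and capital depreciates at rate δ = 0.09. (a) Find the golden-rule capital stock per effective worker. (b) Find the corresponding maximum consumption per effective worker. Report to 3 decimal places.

(a) k_gold ≈ 1.531; (b) c_gold ≈ 0.864

Capital per effective worker breaks even when investment replaces (n + g + δ)·k; here n + g + δ = 0.15.
At the golden rule the marginal product of capital equals n+g+δ: 0.21·k^(0.21−1) = 0.15. Solving, k_gold = (0.21/0.15)^(1/0.79) ≈ 1.5310.
y_gold = 1.5310^0.21 ≈ 1.0936; c_gold = y_gold − 0.15·k_gold ≈ 0.8639.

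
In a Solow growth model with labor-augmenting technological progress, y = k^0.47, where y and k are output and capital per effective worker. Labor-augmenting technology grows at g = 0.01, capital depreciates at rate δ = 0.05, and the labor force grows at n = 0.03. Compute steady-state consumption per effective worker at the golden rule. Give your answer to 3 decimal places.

c_gold ≈ 2.295

Capital per effective worker breaks even when investment replaces (n + g + δ)·k; here n + g + δ = 0.09.
Golden rule sets MPK = n+g+δ: 0.47·k^(0.47−1) = 0.09, so k_gold = (0.47/0.09)^(1/0.53) ≈ 22.6175.
y_gold = 22.6175^0.47 ≈ 4.3310.
c_gold = y_gold − (n+g+δ)·k_gold = 4.3310 − 0.09·22.6175 ≈ 2.2954.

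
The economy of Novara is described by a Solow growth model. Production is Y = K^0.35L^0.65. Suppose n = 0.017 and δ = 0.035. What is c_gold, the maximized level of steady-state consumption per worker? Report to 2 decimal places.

c_gold ≈ 1.81

Break-even investment rate: n + δ = 0.017 + 0.035 = 0.052.
Setting f'(k) = n+δ gives 0.35·k^(0.35−1) = 0.052, hence k_gold = (0.35/0.052)^(1/0.65) ≈ 18.7908.
y_gold = 18.7908^0.35 ≈ 2.7918.
c_gold = y_gold − (n+δ)·k_gold = 2.7918 − 0.052·18.7908 ≈ 1.8147.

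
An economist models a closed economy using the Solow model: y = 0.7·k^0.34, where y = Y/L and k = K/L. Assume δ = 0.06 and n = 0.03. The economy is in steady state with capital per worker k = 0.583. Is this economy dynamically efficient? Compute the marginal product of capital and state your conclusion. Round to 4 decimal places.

dynamically efficient; MPK ≈ 0.3398

Capital per worker breaks even when investment replaces (n + δ)·k; here n + δ = 0.09.
MPK = 0.34·0.7·k^(0.34−1) = 0.34·0.7·0.583^(-0.66) ≈ 0.3398.
MPK > 0.09, so the economy is dynamically efficient (under-saving).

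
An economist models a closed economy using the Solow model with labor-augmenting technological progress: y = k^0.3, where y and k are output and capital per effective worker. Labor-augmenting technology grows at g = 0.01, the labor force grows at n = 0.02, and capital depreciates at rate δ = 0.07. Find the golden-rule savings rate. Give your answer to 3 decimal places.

n + g + δ = 0.02 + 0.01 + 0.07 = 0.1.
At the golden rule MPK = n+g+δ, and in any Cobb-Douglas steady state s = (n+g+δ)·k/y = MPK·k/y = capital's share 0.3.

s_gold = 0.300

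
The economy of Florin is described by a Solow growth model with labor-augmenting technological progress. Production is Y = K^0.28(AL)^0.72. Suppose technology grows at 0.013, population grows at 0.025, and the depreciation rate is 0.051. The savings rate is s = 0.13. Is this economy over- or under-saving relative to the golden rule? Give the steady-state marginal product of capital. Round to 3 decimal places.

under-saving; MPK ≈ 0.192

n + g + δ = 0.025 + 0.013 + 0.051 = 0.089.
Steady-state k*: s·k^0.28 = 0.089·k gives k* = (0.13/0.089)^(1/0.72) ≈ 1.6926.
MPK = 0.28·1.6926^(-0.72) ≈ 0.1917.
MPK > n+g+δ = 0.089, so the economy is dynamically efficient (under-saving).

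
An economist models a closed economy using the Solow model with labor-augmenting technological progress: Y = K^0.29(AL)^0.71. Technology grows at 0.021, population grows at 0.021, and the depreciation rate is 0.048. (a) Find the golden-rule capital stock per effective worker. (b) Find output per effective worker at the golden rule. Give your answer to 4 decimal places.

The effective depreciation rate is n + g + δ = 0.021 + 0.021 + 0.048 = 0.09.
Golden rule sets MPK = n+g+δ: 0.29·k^(0.29−1) = 0.09, so k_gold = (0.29/0.09)^(1/0.71) ≈ 5.1965.
y_gold = 5.1965^0.29 ≈ 1.6127.

(a) k_gold ≈ 5.1965; (b) y_gold ≈ 1.6127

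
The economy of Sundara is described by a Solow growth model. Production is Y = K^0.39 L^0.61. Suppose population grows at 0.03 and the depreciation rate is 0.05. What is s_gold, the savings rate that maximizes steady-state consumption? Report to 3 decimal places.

Break-even investment rate: n + δ = 0.03 + 0.05 = 0.08.
At the golden rule MPK = n+δ, and in any Cobb-Douglas steady state s = (n+δ)·k/y = MPK·k/y = capital's share 0.39.

s_gold = 0.390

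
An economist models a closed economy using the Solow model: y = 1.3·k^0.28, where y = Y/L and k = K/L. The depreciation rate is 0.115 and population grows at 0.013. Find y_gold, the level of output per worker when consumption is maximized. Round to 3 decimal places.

y_gold ≈ 1.952

n + δ = 0.013 + 0.115 = 0.128.
At the golden rule the marginal product of capital equals n+δ: 0.28·1.3·k^(0.28−1) = 0.128. Solving, k_gold = (0.28·1.3/0.128)^(1/0.72) ≈ 4.2698.
Output: y_gold = 1.3·k_gold^0.28 = 1.3·4.2698^0.28 ≈ 1.9519.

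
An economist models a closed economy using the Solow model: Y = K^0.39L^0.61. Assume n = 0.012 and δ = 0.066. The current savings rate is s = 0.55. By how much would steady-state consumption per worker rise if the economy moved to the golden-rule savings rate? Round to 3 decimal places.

Δc ≈ 0.138

Break-even investment rate: n + δ = 0.012 + 0.066 = 0.078.
Current steady state (s = 0.55): k* = (0.55/0.078)^(1/0.61) ≈ 24.5812, y* = 24.5812^0.39 ≈ 3.4861, c* = (1−0.55)·3.4861 ≈ 1.5687.
Golden rule sets MPK = n+δ: 0.39·k^(0.39−1) = 0.078, so k_gold = (0.39/0.078)^(1/0.61) ≈ 13.9911.
y_gold = 13.9911^0.39 ≈ 2.7982, c_gold = y_gold − 0.078·k_gold ≈ 1.7069.
Gain: Δc = 1.7069 − 1.5687 ≈ 0.1382.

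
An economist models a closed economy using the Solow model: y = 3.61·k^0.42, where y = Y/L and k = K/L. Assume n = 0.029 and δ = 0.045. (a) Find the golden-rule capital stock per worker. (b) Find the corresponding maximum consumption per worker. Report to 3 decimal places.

(a) k_gold ≈ 182.494; (b) c_gold ≈ 18.649

Capital per worker breaks even when investment replaces (n + δ)·k; here n + δ = 0.074.
Setting f'(k) = n+δ gives 0.42·3.61·k^(0.42−1) = 0.074, hence k_gold = (0.42·3.61/0.074)^(1/0.58) ≈ 182.4944.
y_gold = 3.61·182.4944^0.42 ≈ 32.1538; c_gold = y_gold − 0.074·k_gold ≈ 18.6492.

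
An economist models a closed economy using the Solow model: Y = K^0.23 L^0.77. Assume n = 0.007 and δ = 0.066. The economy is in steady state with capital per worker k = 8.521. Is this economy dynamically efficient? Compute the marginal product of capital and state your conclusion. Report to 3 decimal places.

Capital per worker breaks even when investment replaces (n + δ)·k; here n + δ = 0.073.
MPK = 0.23·k^(0.23−1) = 0.23·8.521^(-0.77) ≈ 0.0442.
MPK < 0.073, so the economy is dynamically inefficient (over-saving).

dynamically inefficient; MPK ≈ 0.044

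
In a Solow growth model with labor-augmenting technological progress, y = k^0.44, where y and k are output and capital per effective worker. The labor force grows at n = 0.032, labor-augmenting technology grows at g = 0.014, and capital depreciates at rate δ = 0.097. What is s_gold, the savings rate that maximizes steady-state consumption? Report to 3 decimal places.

s_gold = 0.440

Capital per effective worker breaks even when investment replaces (n + g + δ)·k; here n + g + δ = 0.143.
At the golden rule MPK = n+g+δ, and in any Cobb-Douglas steady state s = (n+g+δ)·k/y = MPK·k/y = capital's share 0.44.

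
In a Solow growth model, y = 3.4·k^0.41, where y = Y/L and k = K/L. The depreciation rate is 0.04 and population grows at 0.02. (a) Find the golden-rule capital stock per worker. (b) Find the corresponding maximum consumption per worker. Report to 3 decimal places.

(a) k_gold ≈ 206.749; (b) c_gold ≈ 17.851

Capital per worker breaks even when investment replaces (n + δ)·k; here n + δ = 0.06.
Golden rule sets MPK = n+δ: 0.41·3.4·k^(0.41−1) = 0.06, so k_gold = (0.41·3.4/0.06)^(1/0.59) ≈ 206.7489.
y_gold = 3.4·206.7489^0.41 ≈ 30.2559; c_gold = y_gold − 0.06·k_gold ≈ 17.8510.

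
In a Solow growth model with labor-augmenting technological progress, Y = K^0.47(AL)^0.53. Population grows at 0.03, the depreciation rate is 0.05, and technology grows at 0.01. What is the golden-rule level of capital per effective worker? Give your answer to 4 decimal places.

n + g + δ = 0.03 + 0.01 + 0.05 = 0.09.
At the golden rule the marginal product of capital equals n+g+δ: 0.47·k^(0.47−1) = 0.09. Solving, k_gold = (0.47/0.09)^(1/0.53) ≈ 22.6175.

k_gold ≈ 22.6175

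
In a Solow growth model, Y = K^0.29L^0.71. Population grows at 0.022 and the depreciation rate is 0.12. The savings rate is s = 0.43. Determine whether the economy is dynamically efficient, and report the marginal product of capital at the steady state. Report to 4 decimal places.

dynamically inefficient; MPK ≈ 0.0958

Break-even investment rate: n + δ = 0.022 + 0.12 = 0.142.
Steady-state k*: s·k^0.29 = 0.142·k gives k* = (0.43/0.142)^(1/0.71) ≈ 4.7612.
MPK = 0.29·4.7612^(-0.71) ≈ 0.0958.
MPK < n+δ = 0.142, so the economy is dynamically inefficient (over-saving).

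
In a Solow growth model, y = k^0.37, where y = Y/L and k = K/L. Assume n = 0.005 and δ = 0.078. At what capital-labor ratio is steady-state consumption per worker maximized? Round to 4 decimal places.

k_gold ≈ 10.7240

The effective depreciation rate is n + δ = 0.005 + 0.078 = 0.083.
Maximizing c = f(k) − (n+δ)·k gives f'(k) = n+δ, i.e. 0.37·k^(0.37−1) = 0.083, so k_gold = (0.37/0.083)^(1/0.63) ≈ 10.7240.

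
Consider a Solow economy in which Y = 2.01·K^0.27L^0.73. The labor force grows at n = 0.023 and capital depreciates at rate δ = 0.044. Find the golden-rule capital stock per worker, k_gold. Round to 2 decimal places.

The effective depreciation rate is n + δ = 0.023 + 0.044 = 0.067.
At the golden rule the marginal product of capital equals n+δ: 0.27·2.01·k^(0.27−1) = 0.067. Solving, k_gold = (0.27·2.01/0.067)^(1/0.73) ≈ 17.5590.

k_gold ≈ 17.56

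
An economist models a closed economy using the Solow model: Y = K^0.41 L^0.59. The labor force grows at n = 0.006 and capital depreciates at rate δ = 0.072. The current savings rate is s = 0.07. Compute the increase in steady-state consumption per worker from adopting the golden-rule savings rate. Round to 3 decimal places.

Capital per worker breaks even when investment replaces (n + δ)·k; here n + δ = 0.078.
Current steady state (s = 0.07): k* = (0.07/0.078)^(1/0.59) ≈ 0.8324, y* = 0.8324^0.41 ≈ 0.9276, c* = (1−0.07)·0.9276 ≈ 0.8626.
Golden rule sets MPK = n+δ: 0.41·k^(0.41−1) = 0.078, so k_gold = (0.41/0.078)^(1/0.59) ≈ 16.6536.
y_gold = 16.6536^0.41 ≈ 3.1682, c_gold = y_gold − 0.078·k_gold ≈ 1.8693.
Gain: Δc = 1.8693 − 0.8626 ≈ 1.0066.

Δc ≈ 1.007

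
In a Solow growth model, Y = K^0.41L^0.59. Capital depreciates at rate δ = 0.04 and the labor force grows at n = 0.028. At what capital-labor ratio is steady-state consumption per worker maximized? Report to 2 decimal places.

k_gold ≈ 21.01

Capital per worker breaks even when investment replaces (n + δ)·k; here n + δ = 0.068.
Golden rule sets MPK = n+δ: 0.41·k^(0.41−1) = 0.068, so k_gold = (0.41/0.068)^(1/0.59) ≈ 21.0136.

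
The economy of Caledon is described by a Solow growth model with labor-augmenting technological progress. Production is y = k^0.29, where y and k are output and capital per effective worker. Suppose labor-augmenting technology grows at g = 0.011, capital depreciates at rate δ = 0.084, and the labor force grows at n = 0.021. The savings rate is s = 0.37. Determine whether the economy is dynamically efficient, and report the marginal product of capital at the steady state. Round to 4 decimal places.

dynamically inefficient; MPK ≈ 0.0909

n + g + δ = 0.021 + 0.011 + 0.084 = 0.116.
Steady-state k*: s·k^0.29 = 0.116·k gives k* = (0.37/0.116)^(1/0.71) ≈ 5.1227.
MPK = 0.29·5.1227^(-0.71) ≈ 0.0909.
MPK < n+g+δ = 0.116, so the economy is dynamically inefficient (over-saving).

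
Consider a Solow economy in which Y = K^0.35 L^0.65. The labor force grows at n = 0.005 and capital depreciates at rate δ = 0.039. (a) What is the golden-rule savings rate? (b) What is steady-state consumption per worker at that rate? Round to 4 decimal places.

(a) s_gold = 0.3500; (b) c_gold ≈ 1.9855

Capital per worker breaks even when investment replaces (n + δ)·k; here n + δ = 0.044.
For Cobb-Douglas, s_gold equals capital's share: s_gold = 0.35.
Maximizing c = f(k) − (n+δ)·k gives f'(k) = n+δ, i.e. 0.35·k^(0.35−1) = 0.044, so k_gold = (0.35/0.044)^(1/0.65) ≈ 24.2975.
y_gold = 24.2975^0.35 ≈ 3.0545; c_gold = (1−0.35)·y_gold ≈ 1.9855.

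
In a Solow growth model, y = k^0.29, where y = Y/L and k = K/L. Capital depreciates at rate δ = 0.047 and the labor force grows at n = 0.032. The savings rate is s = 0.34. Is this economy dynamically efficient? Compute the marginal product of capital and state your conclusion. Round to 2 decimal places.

The effective depreciation rate is n + δ = 0.032 + 0.047 = 0.079.
Steady-state k*: s·k^0.29 = 0.079·k gives k* = (0.34/0.079)^(1/0.71) ≈ 7.8118.
MPK = 0.29·7.8118^(-0.71) ≈ 0.0674.
MPK < n+δ = 0.079, so the economy is dynamically inefficient (over-saving).

dynamically inefficient; MPK ≈ 0.07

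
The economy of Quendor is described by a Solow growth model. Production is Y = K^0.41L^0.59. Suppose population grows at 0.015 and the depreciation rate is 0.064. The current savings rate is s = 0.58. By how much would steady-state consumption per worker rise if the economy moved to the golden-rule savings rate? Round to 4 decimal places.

Δc ≈ 0.1743

n + δ = 0.015 + 0.064 = 0.079.
Current steady state (s = 0.58): k* = (0.58/0.079)^(1/0.59) ≈ 29.3399, y* = 29.3399^0.41 ≈ 3.9963, c* = (1−0.58)·3.9963 ≈ 1.6784.
Setting f'(k) = n+δ gives 0.41·k^(0.41−1) = 0.079, hence k_gold = (0.41/0.079)^(1/0.59) ≈ 16.2978.
y_gold = 16.2978^0.41 ≈ 3.1403, c_gold = y_gold − 0.079·k_gold ≈ 1.8528.
Gain: Δc = 1.8528 − 1.6784 ≈ 0.1743.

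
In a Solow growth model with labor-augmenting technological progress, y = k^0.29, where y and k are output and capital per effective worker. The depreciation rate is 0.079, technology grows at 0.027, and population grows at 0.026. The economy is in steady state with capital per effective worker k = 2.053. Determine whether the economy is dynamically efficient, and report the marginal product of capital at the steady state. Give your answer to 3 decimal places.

dynamically efficient; MPK ≈ 0.174

Capital per effective worker breaks even when investment replaces (n + g + δ)·k; here n + g + δ = 0.132.
MPK = 0.29·k^(0.29−1) = 0.29·2.053^(-0.71) ≈ 0.1740.
MPK > 0.132, so the economy is dynamically efficient (under-saving).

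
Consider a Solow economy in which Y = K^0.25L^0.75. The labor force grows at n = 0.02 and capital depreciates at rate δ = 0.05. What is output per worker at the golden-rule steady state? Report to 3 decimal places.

The effective depreciation rate is n + δ = 0.02 + 0.05 = 0.07.
Setting f'(k) = n+δ gives 0.25·k^(0.25−1) = 0.07, hence k_gold = (0.25/0.07)^(1/0.75) ≈ 5.4591.
Output: y_gold = k_gold^0.25 = 5.4591^0.25 ≈ 1.5286.

y_gold ≈ 1.529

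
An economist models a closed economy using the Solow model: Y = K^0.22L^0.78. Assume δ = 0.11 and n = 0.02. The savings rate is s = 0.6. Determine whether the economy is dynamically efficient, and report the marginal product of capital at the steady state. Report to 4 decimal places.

dynamically inefficient; MPK ≈ 0.0477

Break-even investment rate: n + δ = 0.02 + 0.11 = 0.13.
Steady-state k*: s·k^0.22 = 0.13·k gives k* = (0.6/0.13)^(1/0.78) ≈ 7.1047.
MPK = 0.22·7.1047^(-0.78) ≈ 0.0477.
MPK < n+δ = 0.13, so the economy is dynamically inefficient (over-saving).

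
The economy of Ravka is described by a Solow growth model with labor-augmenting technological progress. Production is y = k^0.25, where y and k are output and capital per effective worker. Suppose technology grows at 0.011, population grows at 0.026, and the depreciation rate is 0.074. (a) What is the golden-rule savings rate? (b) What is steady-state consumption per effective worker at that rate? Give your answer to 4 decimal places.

n + g + δ = 0.026 + 0.011 + 0.074 = 0.111.
For Cobb-Douglas, s_gold equals capital's share: s_gold = 0.25.
At the golden rule the marginal product of capital equals n+g+δ: 0.25·k^(0.25−1) = 0.111. Solving, k_gold = (0.25/0.111)^(1/0.75) ≈ 2.9523.
y_gold = 2.9523^0.25 ≈ 1.3108; c_gold = (1−0.25)·y_gold ≈ 0.9831.

(a) s_gold = 0.2500; (b) c_gold ≈ 0.9831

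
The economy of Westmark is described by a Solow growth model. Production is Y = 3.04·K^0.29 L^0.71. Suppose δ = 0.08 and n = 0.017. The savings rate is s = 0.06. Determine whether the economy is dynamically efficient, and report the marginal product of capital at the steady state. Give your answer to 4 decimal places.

Break-even investment rate: n + δ = 0.017 + 0.08 = 0.097.
Steady-state k*: s·A·k^0.29 = 0.097·k gives k* = (0.06·3.04/0.097)^(1/0.71) ≈ 2.4337.
MPK = 0.29·3.04·2.4337^(-0.71) ≈ 0.4688.
MPK > n+δ = 0.097, so the economy is dynamically efficient (under-saving).

dynamically efficient; MPK ≈ 0.4688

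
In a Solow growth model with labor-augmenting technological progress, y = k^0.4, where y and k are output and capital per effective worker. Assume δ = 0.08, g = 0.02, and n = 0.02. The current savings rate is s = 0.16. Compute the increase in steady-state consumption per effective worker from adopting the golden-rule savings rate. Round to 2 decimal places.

Break-even investment rate: n + g + δ = 0.02 + 0.02 + 0.08 = 0.12.
Current steady state (s = 0.16): k* = (0.16/0.12)^(1/0.6) ≈ 1.6152, y* = 1.6152^0.4 ≈ 1.2114, c* = (1−0.16)·1.2114 ≈ 1.0176.
Maximizing c = f(k) − (n+g+δ)·k gives f'(k) = n+g+δ, i.e. 0.4·k^(0.4−1) = 0.12, so k_gold = (0.4/0.12)^(1/0.6) ≈ 7.4381.
y_gold = 7.4381^0.4 ≈ 2.2314, c_gold = y_gold − 0.12·k_gold ≈ 1.3389.
Gain: Δc = 1.3389 − 1.0176 ≈ 0.3213.

Δc ≈ 0.32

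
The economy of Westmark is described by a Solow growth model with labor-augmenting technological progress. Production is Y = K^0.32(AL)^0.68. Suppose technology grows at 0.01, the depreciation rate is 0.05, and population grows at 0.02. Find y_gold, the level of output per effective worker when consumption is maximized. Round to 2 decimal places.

y_gold ≈ 1.92

Capital per effective worker breaks even when investment replaces (n + g + δ)·k; here n + g + δ = 0.08.
At the golden rule the marginal product of capital equals n+g+δ: 0.32·k^(0.32−1) = 0.08. Solving, k_gold = (0.32/0.08)^(1/0.68) ≈ 7.6804.
Output: y_gold = k_gold^0.32 = 7.6804^0.32 ≈ 1.9201.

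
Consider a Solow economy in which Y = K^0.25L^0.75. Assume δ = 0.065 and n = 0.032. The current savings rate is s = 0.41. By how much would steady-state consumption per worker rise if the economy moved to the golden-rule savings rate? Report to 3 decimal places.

Δc ≈ 0.074

The effective depreciation rate is n + δ = 0.032 + 0.065 = 0.097.
Current steady state (s = 0.41): k* = (0.41/0.097)^(1/0.75) ≈ 6.8341, y* = 6.8341^0.25 ≈ 1.6169, c* = (1−0.41)·1.6169 ≈ 0.9539.
Setting f'(k) = n+δ gives 0.25·k^(0.25−1) = 0.097, hence k_gold = (0.25/0.097)^(1/0.75) ≈ 3.5337.
y_gold = 3.5337^0.25 ≈ 1.3711, c_gold = y_gold − 0.097·k_gold ≈ 1.0283.
Gain: Δc = 1.0283 − 0.9539 ≈ 0.0744.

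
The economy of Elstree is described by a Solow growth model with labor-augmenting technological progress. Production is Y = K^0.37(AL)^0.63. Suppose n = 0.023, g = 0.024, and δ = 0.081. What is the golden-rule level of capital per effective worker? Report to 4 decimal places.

k_gold ≈ 5.3918

The effective depreciation rate is n + g + δ = 0.023 + 0.024 + 0.081 = 0.128.
Maximizing c = f(k) − (n+g+δ)·k gives f'(k) = n+g+δ, i.e. 0.37·k^(0.37−1) = 0.128, so k_gold = (0.37/0.128)^(1/0.63) ≈ 5.3918.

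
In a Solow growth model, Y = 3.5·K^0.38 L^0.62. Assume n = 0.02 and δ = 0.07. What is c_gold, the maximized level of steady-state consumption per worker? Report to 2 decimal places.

c_gold ≈ 11.31

Break-even investment rate: n + δ = 0.02 + 0.07 = 0.09.
Maximizing c = f(k) − (n+δ)·k gives f'(k) = n+δ, i.e. 0.38·3.5·k^(0.38−1) = 0.09, so k_gold = (0.38·3.5/0.09)^(1/0.62) ≈ 76.9957.
y_gold = 3.5·76.9957^0.38 ≈ 18.2358.
c_gold = y_gold − (n+δ)·k_gold = 18.2358 − 0.09·76.9957 ≈ 11.3062.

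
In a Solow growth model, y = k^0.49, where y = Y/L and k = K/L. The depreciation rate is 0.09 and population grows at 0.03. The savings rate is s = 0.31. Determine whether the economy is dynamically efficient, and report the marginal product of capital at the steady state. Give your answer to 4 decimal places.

dynamically efficient; MPK ≈ 0.1897

Capital per worker breaks even when investment replaces (n + δ)·k; here n + δ = 0.12.
Steady-state k*: s·k^0.49 = 0.12·k gives k* = (0.31/0.12)^(1/0.51) ≈ 6.4298.
MPK = 0.49·6.4298^(-0.51) ≈ 0.1897.
MPK > n+δ = 0.12, so the economy is dynamically efficient (under-saving).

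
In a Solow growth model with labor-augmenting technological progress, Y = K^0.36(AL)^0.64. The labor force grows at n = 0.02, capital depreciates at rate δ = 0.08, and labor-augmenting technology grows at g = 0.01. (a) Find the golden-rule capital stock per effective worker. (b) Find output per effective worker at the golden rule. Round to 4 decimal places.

The effective depreciation rate is n + g + δ = 0.02 + 0.01 + 0.08 = 0.11.
At the golden rule the marginal product of capital equals n+g+δ: 0.36·k^(0.36−1) = 0.11. Solving, k_gold = (0.36/0.11)^(1/0.64) ≈ 6.3760.
y_gold = 6.3760^0.36 ≈ 1.9482.

(a) k_gold ≈ 6.3760; (b) y_gold ≈ 1.9482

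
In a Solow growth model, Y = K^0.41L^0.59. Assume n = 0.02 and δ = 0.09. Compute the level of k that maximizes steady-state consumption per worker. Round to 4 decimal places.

The effective depreciation rate is n + δ = 0.02 + 0.09 = 0.11.
At the golden rule the marginal product of capital equals n+δ: 0.41·k^(0.41−1) = 0.11. Solving, k_gold = (0.41/0.11)^(1/0.59) ≈ 9.2995.

k_gold ≈ 9.2995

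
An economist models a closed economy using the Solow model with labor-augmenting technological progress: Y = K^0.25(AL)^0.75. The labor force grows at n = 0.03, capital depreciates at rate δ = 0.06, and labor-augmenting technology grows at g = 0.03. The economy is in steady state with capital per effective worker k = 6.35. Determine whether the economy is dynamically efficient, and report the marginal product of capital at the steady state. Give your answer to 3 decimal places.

Break-even investment rate: n + g + δ = 0.03 + 0.03 + 0.06 = 0.12.
MPK = 0.25·k^(0.25−1) = 0.25·6.35^(-0.75) ≈ 0.0625.
MPK < 0.12, so the economy is dynamically inefficient (over-saving).

dynamically inefficient; MPK ≈ 0.062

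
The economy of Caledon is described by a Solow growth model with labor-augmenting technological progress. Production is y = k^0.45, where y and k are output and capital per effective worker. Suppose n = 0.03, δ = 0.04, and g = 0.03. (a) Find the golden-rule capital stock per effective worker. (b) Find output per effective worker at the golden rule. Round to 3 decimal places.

Break-even investment rate: n + g + δ = 0.03 + 0.03 + 0.04 = 0.1.
Setting f'(k) = n+g+δ gives 0.45·k^(0.45−1) = 0.1, hence k_gold = (0.45/0.1)^(1/0.55) ≈ 15.4049.
y_gold = 15.4049^0.45 ≈ 3.4233.

(a) k_gold ≈ 15.405; (b) y_gold ≈ 3.423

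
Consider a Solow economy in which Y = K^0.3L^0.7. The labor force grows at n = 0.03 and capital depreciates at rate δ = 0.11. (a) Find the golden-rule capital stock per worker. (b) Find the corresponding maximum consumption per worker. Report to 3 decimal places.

The effective depreciation rate is n + δ = 0.03 + 0.11 = 0.14.
Maximizing c = f(k) − (n+δ)·k gives f'(k) = n+δ, i.e. 0.3·k^(0.3−1) = 0.14, so k_gold = (0.3/0.14)^(1/0.7) ≈ 2.9706.
y_gold = 2.9706^0.3 ≈ 1.3863; c_gold = y_gold − 0.14·k_gold ≈ 0.9704.

(a) k_gold ≈ 2.971; (b) c_gold ≈ 0.970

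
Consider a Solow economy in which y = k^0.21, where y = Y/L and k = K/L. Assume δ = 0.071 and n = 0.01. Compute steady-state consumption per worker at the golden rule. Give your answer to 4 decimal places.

c_gold ≈ 1.0177

The effective depreciation rate is n + δ = 0.01 + 0.071 = 0.081.
Setting f'(k) = n+δ gives 0.21·k^(0.21−1) = 0.081, hence k_gold = (0.21/0.081)^(1/0.79) ≈ 3.3398.
y_gold = 3.3398^0.21 ≈ 1.2882.
c_gold = y_gold − (n+δ)·k_gold = 1.2882 − 0.081·3.3398 ≈ 1.0177.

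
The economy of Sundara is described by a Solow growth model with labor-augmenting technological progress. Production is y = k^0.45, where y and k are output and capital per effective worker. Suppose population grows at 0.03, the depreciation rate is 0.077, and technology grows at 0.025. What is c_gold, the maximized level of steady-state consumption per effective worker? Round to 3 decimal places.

Break-even investment rate: n + g + δ = 0.03 + 0.025 + 0.077 = 0.132.
Maximizing c = f(k) − (n+g+δ)·k gives f'(k) = n+g+δ, i.e. 0.45·k^(0.45−1) = 0.132, so k_gold = (0.45/0.132)^(1/0.55) ≈ 9.2989.
y_gold = 9.2989^0.45 ≈ 2.7277.
c_gold = y_gold − (n+g+δ)·k_gold = 2.7277 − 0.132·9.2989 ≈ 1.5002.

c_gold ≈ 1.500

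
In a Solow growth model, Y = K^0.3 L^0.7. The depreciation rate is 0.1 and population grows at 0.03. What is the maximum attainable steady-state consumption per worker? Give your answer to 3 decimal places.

c_gold ≈ 1.002

n + δ = 0.03 + 0.1 = 0.13.
Golden rule sets MPK = n+δ: 0.3·k^(0.3−1) = 0.13, so k_gold = (0.3/0.13)^(1/0.7) ≈ 3.3024.
y_gold = 3.3024^0.3 ≈ 1.4310.
c_gold = y_gold − (n+δ)·k_gold = 1.4310 − 0.13·3.3024 ≈ 1.0017.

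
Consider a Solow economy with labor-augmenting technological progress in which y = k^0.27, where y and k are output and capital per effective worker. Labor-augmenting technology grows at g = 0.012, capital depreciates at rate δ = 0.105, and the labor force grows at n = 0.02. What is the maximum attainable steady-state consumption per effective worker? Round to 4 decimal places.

c_gold ≈ 0.9382

Capital per effective worker breaks even when investment replaces (n + g + δ)·k; here n + g + δ = 0.137.
Golden rule sets MPK = n+g+δ: 0.27·k^(0.27−1) = 0.137, so k_gold = (0.27/0.137)^(1/0.73) ≈ 2.5329.
y_gold = 2.5329^0.27 ≈ 1.2852.
c_gold = y_gold − (n+g+δ)·k_gold = 1.2852 − 0.137·2.5329 ≈ 0.9382.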